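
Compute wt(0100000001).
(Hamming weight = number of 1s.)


Counting 1s in 0100000001

2


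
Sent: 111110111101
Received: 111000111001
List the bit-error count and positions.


XOR: 000110000100

3 error(s) at position(s): 3, 4, 9


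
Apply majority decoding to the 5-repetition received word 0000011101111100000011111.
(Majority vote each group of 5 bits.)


Groups: 00000, 11101, 11110, 00000, 11111
Majority votes: 01101

01101


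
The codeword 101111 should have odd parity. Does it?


Number of 1s: 5

Yes, parity is correct (5 ones)


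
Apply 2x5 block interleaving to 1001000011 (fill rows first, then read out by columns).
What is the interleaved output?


Matrix:
  10010
  00011
Read columns: 1000001101

1000001101


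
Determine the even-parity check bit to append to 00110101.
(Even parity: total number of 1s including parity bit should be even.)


Number of 1s in data: 4
Parity bit: 0

0


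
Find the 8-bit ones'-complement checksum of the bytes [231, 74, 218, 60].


Sum = 583 mod 256 = 71
Complement = 184

184


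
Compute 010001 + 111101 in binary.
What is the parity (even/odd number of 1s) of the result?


010001 = 17
111101 = 61
Sum = 78 = 1001110
1s count = 4

even parity (4 ones in 1001110)


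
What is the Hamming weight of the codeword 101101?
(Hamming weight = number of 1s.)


Counting 1s in 101101

4


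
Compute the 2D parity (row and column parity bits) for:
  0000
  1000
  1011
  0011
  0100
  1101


Row parities: 011011
Column parities: 1001

Row P: 011011, Col P: 1001, Corner: 0


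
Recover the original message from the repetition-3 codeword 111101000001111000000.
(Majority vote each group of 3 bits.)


Groups: 111, 101, 000, 001, 111, 000, 000
Majority votes: 1100100

1100100


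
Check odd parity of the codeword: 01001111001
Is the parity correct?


Number of 1s: 6

No, parity error (6 ones)


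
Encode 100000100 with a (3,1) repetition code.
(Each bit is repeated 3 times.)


Each bit -> 3 copies

111000000000000000111000000


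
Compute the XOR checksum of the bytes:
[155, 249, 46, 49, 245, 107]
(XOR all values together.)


XOR chain: 155 ^ 249 ^ 46 ^ 49 ^ 245 ^ 107 = 227

227


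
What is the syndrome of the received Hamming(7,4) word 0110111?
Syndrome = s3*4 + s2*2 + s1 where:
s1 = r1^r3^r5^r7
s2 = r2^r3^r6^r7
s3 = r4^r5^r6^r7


s1=1, s2=0, s3=1

Syndrome = 5 (error at position 5)


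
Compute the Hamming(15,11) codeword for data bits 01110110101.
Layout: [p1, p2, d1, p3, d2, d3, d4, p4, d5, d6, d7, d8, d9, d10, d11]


Parity bits: p1=1, p2=1, p3=1, p4=0

110111100110101


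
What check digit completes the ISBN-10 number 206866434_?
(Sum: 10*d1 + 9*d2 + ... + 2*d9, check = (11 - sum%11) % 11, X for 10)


Weighted sum: 223
223 mod 11 = 3

Check digit: 8


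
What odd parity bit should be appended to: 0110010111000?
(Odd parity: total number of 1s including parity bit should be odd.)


Number of 1s in data: 6
Parity bit: 1

1


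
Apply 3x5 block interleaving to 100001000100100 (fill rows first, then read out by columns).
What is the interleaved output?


Matrix:
  10000
  10001
  00100
Read columns: 110000001000010

110000001000010


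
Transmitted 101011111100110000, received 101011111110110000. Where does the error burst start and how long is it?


XOR: 000000000010000000

Burst at position 10, length 1


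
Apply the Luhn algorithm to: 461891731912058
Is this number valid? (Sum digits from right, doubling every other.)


Luhn sum = 63
63 mod 10 = 3

Invalid (Luhn sum mod 10 = 3)


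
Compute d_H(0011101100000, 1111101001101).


XOR: 1100000101101
Count of 1s: 6

6


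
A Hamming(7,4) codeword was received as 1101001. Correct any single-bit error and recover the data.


Syndrome = 0: no error detected

Data: 0001 (no errors)


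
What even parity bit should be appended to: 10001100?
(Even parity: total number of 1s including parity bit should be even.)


Number of 1s in data: 3
Parity bit: 1

1


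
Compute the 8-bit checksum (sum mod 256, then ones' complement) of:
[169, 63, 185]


Sum = 417 mod 256 = 161
Complement = 94

94


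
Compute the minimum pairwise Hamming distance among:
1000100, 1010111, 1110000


Comparing all pairs, minimum distance: 3
Can detect 2 errors, correct 1 errors

3


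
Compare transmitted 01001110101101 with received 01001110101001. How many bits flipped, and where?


XOR: 00000000000100

1 error(s) at position(s): 11


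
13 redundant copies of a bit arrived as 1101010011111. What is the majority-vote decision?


Ones: 9 out of 13
Threshold: 7

1 (9/13 voted 1)


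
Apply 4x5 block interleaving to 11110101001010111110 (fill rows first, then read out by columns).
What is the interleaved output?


Matrix:
  11110
  10100
  10101
  11110
Read columns: 11111001111110010010

11111001111110010010


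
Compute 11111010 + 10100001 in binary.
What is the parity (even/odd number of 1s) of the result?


11111010 = 250
10100001 = 161
Sum = 411 = 110011011
1s count = 6

even parity (6 ones in 110011011)


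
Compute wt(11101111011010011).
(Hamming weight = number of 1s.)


Counting 1s in 11101111011010011

12


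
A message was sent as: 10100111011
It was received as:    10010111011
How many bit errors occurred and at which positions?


XOR: 00110000000

2 error(s) at position(s): 2, 3


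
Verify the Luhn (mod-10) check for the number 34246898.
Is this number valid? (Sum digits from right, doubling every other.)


Luhn sum = 46
46 mod 10 = 6

Invalid (Luhn sum mod 10 = 6)


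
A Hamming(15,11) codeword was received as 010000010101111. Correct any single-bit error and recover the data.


Syndrome = 0: no error detected

Data: 00000101111 (no errors)


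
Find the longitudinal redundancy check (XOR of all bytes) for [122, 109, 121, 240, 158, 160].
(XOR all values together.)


XOR chain: 122 ^ 109 ^ 121 ^ 240 ^ 158 ^ 160 = 160

160


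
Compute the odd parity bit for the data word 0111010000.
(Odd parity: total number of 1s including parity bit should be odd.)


Number of 1s in data: 4
Parity bit: 1

1


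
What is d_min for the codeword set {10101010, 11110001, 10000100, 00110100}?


Comparing all pairs, minimum distance: 3
Can detect 2 errors, correct 1 errors

3


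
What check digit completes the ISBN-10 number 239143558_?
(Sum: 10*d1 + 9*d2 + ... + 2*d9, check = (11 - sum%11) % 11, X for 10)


Weighted sum: 216
216 mod 11 = 7

Check digit: 4


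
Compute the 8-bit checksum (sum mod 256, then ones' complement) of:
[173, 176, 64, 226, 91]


Sum = 730 mod 256 = 218
Complement = 37

37


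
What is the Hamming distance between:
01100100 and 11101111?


XOR: 10001011
Count of 1s: 4

4


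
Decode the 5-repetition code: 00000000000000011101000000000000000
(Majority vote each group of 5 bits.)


Groups: 00000, 00000, 00000, 11101, 00000, 00000, 00000
Majority votes: 0001000

0001000


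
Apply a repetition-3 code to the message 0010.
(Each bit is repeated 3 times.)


Each bit -> 3 copies

000000111000


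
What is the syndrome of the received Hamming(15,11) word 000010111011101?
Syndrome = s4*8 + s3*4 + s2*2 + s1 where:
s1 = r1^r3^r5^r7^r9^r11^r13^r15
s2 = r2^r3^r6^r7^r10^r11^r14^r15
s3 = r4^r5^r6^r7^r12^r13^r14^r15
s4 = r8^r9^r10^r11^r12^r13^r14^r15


s1=0, s2=1, s3=1, s4=0

Syndrome = 6 (error at position 6)


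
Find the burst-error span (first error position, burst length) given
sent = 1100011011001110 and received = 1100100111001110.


XOR: 0000111100000000

Burst at position 4, length 4


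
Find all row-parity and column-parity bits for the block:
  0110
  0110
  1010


Row parities: 000
Column parities: 1010

Row P: 000, Col P: 1010, Corner: 0


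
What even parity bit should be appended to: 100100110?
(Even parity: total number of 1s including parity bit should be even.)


Number of 1s in data: 4
Parity bit: 0

0


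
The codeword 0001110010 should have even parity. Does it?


Number of 1s: 4

Yes, parity is correct (4 ones)


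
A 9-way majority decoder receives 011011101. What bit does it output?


Ones: 6 out of 9
Threshold: 5

1 (6/9 voted 1)


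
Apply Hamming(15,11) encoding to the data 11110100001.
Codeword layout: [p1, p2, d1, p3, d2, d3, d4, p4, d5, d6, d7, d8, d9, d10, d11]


Parity bits: p1=0, p2=1, p3=0, p4=0

011011100100001


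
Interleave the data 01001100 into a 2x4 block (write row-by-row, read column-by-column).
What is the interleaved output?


Matrix:
  0100
  1100
Read columns: 01110000

01110000


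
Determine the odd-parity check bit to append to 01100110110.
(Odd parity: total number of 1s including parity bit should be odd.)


Number of 1s in data: 6
Parity bit: 1

1


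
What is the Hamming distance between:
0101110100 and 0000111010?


XOR: 0101001110
Count of 1s: 5

5


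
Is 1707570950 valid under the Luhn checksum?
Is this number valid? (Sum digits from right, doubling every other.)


Luhn sum = 34
34 mod 10 = 4

Invalid (Luhn sum mod 10 = 4)


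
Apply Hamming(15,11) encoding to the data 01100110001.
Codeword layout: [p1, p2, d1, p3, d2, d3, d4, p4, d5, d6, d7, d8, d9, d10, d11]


Parity bits: p1=1, p2=0, p3=1, p4=1

100111010110001


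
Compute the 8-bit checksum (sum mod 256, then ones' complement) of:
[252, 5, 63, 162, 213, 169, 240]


Sum = 1104 mod 256 = 80
Complement = 175

175


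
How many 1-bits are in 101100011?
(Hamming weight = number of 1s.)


Counting 1s in 101100011

5


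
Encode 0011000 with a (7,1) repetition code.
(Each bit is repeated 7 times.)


Each bit -> 7 copies

0000000000000011111111111111000000000000000000000


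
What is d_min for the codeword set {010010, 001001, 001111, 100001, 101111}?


Comparing all pairs, minimum distance: 1
Can detect 0 errors, correct 0 errors

1


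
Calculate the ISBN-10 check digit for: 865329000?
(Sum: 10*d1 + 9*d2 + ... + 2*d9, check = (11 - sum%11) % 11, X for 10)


Weighted sum: 252
252 mod 11 = 10

Check digit: 1


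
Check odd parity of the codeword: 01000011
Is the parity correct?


Number of 1s: 3

Yes, parity is correct (3 ones)


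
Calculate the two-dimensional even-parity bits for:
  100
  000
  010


Row parities: 101
Column parities: 110

Row P: 101, Col P: 110, Corner: 0


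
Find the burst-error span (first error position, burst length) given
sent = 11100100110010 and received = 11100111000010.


XOR: 00000011110000

Burst at position 6, length 4


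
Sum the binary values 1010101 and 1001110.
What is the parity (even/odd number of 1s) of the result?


1010101 = 85
1001110 = 78
Sum = 163 = 10100011
1s count = 4

even parity (4 ones in 10100011)


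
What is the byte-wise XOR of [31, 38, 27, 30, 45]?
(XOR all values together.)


XOR chain: 31 ^ 38 ^ 27 ^ 30 ^ 45 = 17

17


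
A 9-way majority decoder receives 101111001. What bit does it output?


Ones: 6 out of 9
Threshold: 5

1 (6/9 voted 1)


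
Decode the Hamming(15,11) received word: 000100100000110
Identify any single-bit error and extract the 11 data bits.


Syndrome = 0: no error detected

Data: 00010000110 (no errors)


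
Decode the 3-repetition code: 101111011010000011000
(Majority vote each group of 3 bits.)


Groups: 101, 111, 011, 010, 000, 011, 000
Majority votes: 1110010

1110010


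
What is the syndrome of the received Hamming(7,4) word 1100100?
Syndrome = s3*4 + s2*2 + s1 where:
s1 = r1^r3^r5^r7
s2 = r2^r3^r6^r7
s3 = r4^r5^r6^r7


s1=0, s2=1, s3=1

Syndrome = 6 (error at position 6)


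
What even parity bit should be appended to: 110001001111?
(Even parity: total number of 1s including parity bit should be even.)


Number of 1s in data: 7
Parity bit: 1

1


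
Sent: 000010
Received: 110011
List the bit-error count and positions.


XOR: 110001

3 error(s) at position(s): 0, 1, 5


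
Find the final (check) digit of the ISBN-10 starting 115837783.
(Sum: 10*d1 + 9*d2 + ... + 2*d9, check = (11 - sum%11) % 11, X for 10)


Weighted sum: 226
226 mod 11 = 6

Check digit: 5


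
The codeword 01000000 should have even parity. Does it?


Number of 1s: 1

No, parity error (1 ones)


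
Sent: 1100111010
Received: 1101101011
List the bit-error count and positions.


XOR: 0001010001

3 error(s) at position(s): 3, 5, 9


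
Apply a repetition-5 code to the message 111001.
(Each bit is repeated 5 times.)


Each bit -> 5 copies

111111111111111000000000011111


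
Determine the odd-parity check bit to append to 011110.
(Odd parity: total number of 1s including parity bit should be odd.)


Number of 1s in data: 4
Parity bit: 1

1


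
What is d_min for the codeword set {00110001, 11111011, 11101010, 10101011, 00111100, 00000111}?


Comparing all pairs, minimum distance: 2
Can detect 1 errors, correct 0 errors

2


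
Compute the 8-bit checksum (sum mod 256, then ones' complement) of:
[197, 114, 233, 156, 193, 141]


Sum = 1034 mod 256 = 10
Complement = 245

245


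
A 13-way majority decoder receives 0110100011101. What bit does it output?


Ones: 7 out of 13
Threshold: 7

1 (7/13 voted 1)


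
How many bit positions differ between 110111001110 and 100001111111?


XOR: 010110110001
Count of 1s: 6

6


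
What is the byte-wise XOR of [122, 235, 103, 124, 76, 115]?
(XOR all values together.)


XOR chain: 122 ^ 235 ^ 103 ^ 124 ^ 76 ^ 115 = 181

181


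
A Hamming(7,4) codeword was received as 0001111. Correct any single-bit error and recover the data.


Syndrome = 0: no error detected

Data: 0111 (no errors)


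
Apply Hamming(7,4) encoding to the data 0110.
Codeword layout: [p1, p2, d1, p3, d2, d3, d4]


Parity bits: p1=1, p2=1, p3=0

1100110


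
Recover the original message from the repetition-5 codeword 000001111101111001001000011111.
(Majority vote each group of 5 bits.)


Groups: 00000, 11111, 01111, 00100, 10000, 11111
Majority votes: 011001

011001


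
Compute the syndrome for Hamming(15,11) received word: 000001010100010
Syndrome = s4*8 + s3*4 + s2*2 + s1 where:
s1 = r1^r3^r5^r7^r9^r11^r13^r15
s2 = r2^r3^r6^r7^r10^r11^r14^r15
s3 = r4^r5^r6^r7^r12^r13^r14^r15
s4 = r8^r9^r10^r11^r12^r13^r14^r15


s1=0, s2=1, s3=0, s4=1

Syndrome = 10 (error at position 10)


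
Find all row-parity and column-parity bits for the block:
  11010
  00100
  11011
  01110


Row parities: 1101
Column parities: 01011

Row P: 1101, Col P: 01011, Corner: 1


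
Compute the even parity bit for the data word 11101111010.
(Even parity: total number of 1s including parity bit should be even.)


Number of 1s in data: 8
Parity bit: 0

0


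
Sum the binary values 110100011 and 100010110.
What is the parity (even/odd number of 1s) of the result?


110100011 = 419
100010110 = 278
Sum = 697 = 1010111001
1s count = 6

even parity (6 ones in 1010111001)


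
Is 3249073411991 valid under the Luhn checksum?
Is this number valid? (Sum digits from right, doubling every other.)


Luhn sum = 58
58 mod 10 = 8

Invalid (Luhn sum mod 10 = 8)


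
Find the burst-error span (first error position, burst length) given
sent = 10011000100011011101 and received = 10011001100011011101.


XOR: 00000001000000000000

Burst at position 7, length 1


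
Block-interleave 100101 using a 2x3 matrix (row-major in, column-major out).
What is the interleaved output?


Matrix:
  100
  101
Read columns: 110001

110001


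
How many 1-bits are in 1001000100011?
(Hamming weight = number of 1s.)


Counting 1s in 1001000100011

5


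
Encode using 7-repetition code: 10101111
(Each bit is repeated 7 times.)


Each bit -> 7 copies

11111110000000111111100000001111111111111111111111111111


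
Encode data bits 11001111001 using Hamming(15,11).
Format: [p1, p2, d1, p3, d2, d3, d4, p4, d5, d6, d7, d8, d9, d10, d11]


Parity bits: p1=1, p2=0, p3=1, p4=1

101110011111001


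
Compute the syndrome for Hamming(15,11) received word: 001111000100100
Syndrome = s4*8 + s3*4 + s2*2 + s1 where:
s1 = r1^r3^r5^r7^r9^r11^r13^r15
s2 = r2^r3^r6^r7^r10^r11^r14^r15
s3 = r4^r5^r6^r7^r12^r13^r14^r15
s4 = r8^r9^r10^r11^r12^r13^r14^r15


s1=1, s2=1, s3=0, s4=0

Syndrome = 3 (error at position 3)


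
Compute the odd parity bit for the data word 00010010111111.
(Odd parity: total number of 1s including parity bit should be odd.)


Number of 1s in data: 8
Parity bit: 1

1


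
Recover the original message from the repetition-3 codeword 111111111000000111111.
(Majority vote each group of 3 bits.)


Groups: 111, 111, 111, 000, 000, 111, 111
Majority votes: 1110011

1110011


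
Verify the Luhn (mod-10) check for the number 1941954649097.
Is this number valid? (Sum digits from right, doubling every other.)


Luhn sum = 62
62 mod 10 = 2

Invalid (Luhn sum mod 10 = 2)


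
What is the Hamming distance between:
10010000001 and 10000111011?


XOR: 00010111010
Count of 1s: 5

5


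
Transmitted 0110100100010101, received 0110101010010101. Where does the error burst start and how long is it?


XOR: 0000001110000000

Burst at position 6, length 3


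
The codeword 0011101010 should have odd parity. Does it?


Number of 1s: 5

Yes, parity is correct (5 ones)


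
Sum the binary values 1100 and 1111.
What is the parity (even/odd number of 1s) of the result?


1100 = 12
1111 = 15
Sum = 27 = 11011
1s count = 4

even parity (4 ones in 11011)


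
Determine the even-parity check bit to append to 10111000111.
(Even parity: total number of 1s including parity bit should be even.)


Number of 1s in data: 7
Parity bit: 1

1


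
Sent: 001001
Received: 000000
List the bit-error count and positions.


XOR: 001001

2 error(s) at position(s): 2, 5


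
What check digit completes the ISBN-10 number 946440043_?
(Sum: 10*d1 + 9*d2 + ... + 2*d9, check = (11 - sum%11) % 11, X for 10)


Weighted sum: 244
244 mod 11 = 2

Check digit: 9


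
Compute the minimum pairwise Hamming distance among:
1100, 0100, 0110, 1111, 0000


Comparing all pairs, minimum distance: 1
Can detect 0 errors, correct 0 errors

1


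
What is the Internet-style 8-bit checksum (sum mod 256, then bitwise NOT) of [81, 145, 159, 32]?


Sum = 417 mod 256 = 161
Complement = 94

94


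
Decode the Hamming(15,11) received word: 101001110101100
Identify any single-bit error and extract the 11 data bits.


Syndrome = 0: no error detected

Data: 10110101100 (no errors)


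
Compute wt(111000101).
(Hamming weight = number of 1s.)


Counting 1s in 111000101

5


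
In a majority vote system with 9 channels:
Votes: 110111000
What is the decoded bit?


Ones: 5 out of 9
Threshold: 5

1 (5/9 voted 1)


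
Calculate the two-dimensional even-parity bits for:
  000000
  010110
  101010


Row parities: 011
Column parities: 111100

Row P: 011, Col P: 111100, Corner: 0


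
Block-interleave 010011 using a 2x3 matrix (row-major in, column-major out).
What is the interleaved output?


Matrix:
  010
  011
Read columns: 001101

001101


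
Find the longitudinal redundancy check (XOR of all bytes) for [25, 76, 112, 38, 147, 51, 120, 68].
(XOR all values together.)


XOR chain: 25 ^ 76 ^ 112 ^ 38 ^ 147 ^ 51 ^ 120 ^ 68 = 159

159


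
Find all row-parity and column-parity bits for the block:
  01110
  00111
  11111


Row parities: 111
Column parities: 10110

Row P: 111, Col P: 10110, Corner: 1


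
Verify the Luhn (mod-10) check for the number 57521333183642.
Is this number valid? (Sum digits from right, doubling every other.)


Luhn sum = 57
57 mod 10 = 7

Invalid (Luhn sum mod 10 = 7)


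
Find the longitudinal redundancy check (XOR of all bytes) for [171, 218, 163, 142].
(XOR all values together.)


XOR chain: 171 ^ 218 ^ 163 ^ 142 = 92

92


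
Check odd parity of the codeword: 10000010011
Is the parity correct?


Number of 1s: 4

No, parity error (4 ones)


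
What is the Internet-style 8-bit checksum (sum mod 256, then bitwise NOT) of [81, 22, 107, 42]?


Sum = 252 mod 256 = 252
Complement = 3

3


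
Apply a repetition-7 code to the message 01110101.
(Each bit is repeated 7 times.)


Each bit -> 7 copies

00000001111111111111111111110000000111111100000001111111


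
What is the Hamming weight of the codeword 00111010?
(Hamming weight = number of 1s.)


Counting 1s in 00111010

4


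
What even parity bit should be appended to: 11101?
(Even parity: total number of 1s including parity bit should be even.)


Number of 1s in data: 4
Parity bit: 0

0


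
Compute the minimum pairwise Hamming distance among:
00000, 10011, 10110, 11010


Comparing all pairs, minimum distance: 2
Can detect 1 errors, correct 0 errors

2


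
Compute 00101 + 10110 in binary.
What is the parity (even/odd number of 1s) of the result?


00101 = 5
10110 = 22
Sum = 27 = 11011
1s count = 4

even parity (4 ones in 11011)


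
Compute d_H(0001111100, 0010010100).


XOR: 0011101000
Count of 1s: 4

4


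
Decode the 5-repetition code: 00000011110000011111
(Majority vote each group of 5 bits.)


Groups: 00000, 01111, 00000, 11111
Majority votes: 0101

0101


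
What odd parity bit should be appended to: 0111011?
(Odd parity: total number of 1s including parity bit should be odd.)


Number of 1s in data: 5
Parity bit: 0

0


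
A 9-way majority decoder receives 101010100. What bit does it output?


Ones: 4 out of 9
Threshold: 5

0 (4/9 voted 1)


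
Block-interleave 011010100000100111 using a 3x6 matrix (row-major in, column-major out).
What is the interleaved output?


Matrix:
  011010
  100000
  100111
Read columns: 011100100001101001

011100100001101001


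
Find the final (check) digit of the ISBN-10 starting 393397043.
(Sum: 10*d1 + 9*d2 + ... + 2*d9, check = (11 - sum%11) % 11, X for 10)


Weighted sum: 263
263 mod 11 = 10

Check digit: 1


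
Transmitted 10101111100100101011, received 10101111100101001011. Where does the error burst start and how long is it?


XOR: 00000000000001100000

Burst at position 13, length 2


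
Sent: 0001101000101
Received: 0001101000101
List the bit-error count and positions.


XOR: 0000000000000

0 errors (received matches sent)


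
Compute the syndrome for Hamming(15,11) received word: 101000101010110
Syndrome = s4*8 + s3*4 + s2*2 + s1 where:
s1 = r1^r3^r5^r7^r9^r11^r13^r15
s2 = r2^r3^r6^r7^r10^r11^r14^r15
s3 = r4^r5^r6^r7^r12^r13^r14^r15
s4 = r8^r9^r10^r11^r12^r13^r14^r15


s1=0, s2=0, s3=1, s4=0

Syndrome = 4 (error at position 4)


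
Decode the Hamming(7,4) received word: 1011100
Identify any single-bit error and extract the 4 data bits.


Syndrome = 3: error at position 3

Data: 0100 (corrected bit 3)


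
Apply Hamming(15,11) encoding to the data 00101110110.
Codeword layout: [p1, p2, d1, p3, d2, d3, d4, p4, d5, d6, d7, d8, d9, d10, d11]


Parity bits: p1=1, p2=0, p3=1, p4=1

100101011110110


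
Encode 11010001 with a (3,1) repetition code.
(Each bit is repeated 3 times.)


Each bit -> 3 copies

111111000111000000000111


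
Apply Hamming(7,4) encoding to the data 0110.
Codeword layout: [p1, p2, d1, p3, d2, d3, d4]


Parity bits: p1=1, p2=1, p3=0

1100110


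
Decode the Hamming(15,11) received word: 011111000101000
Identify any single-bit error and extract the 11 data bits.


Syndrome = 0: no error detected

Data: 11100101000 (no errors)


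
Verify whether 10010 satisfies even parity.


Number of 1s: 2

Yes, parity is correct (2 ones)


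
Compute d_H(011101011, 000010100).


XOR: 011111111
Count of 1s: 8

8


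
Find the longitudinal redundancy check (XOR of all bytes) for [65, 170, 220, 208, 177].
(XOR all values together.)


XOR chain: 65 ^ 170 ^ 220 ^ 208 ^ 177 = 86

86


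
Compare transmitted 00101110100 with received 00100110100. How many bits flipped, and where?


XOR: 00001000000

1 error(s) at position(s): 4


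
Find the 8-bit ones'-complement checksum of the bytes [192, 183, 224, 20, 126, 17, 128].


Sum = 890 mod 256 = 122
Complement = 133

133


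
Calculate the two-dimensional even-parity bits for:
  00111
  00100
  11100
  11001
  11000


Row parities: 11110
Column parities: 11110

Row P: 11110, Col P: 11110, Corner: 0


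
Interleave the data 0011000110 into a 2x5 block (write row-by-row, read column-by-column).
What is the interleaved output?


Matrix:
  00110
  00110
Read columns: 0000111100

0000111100


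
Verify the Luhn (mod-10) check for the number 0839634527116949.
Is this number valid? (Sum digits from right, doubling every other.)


Luhn sum = 85
85 mod 10 = 5

Invalid (Luhn sum mod 10 = 5)


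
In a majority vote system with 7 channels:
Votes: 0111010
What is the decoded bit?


Ones: 4 out of 7
Threshold: 4

1 (4/7 voted 1)


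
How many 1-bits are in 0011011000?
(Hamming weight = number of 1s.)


Counting 1s in 0011011000

4


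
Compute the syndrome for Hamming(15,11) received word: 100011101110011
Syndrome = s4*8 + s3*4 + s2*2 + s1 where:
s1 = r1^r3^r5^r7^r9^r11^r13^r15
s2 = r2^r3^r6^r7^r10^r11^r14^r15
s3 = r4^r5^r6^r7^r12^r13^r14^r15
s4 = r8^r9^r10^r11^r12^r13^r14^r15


s1=0, s2=0, s3=1, s4=1

Syndrome = 12 (error at position 12)


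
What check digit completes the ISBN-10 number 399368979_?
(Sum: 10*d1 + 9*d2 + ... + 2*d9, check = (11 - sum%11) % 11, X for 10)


Weighted sum: 355
355 mod 11 = 3

Check digit: 8


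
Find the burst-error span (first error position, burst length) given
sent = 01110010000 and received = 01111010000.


XOR: 00001000000

Burst at position 4, length 1


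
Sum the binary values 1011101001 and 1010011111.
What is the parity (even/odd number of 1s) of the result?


1011101001 = 745
1010011111 = 671
Sum = 1416 = 10110001000
1s count = 4

even parity (4 ones in 10110001000)


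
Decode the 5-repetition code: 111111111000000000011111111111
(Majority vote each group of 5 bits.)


Groups: 11111, 11110, 00000, 00001, 11111, 11111
Majority votes: 110011

110011


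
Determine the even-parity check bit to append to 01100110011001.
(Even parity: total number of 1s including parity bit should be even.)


Number of 1s in data: 7
Parity bit: 1

1


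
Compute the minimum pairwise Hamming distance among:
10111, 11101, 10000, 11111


Comparing all pairs, minimum distance: 1
Can detect 0 errors, correct 0 errors

1


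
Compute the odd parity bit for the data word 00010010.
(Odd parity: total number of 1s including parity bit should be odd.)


Number of 1s in data: 2
Parity bit: 1

1


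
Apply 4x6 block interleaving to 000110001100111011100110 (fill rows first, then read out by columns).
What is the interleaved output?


Matrix:
  000110
  001100
  111011
  100110
Read columns: 001100100110110110110010

001100100110110110110010


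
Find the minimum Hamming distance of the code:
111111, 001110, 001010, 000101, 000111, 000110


Comparing all pairs, minimum distance: 1
Can detect 0 errors, correct 0 errors

1


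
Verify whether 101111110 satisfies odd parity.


Number of 1s: 7

Yes, parity is correct (7 ones)


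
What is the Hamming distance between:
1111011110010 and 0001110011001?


XOR: 1110101101011
Count of 1s: 9

9


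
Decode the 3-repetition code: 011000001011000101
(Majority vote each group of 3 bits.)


Groups: 011, 000, 001, 011, 000, 101
Majority votes: 100101

100101


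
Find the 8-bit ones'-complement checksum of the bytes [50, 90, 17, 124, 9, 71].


Sum = 361 mod 256 = 105
Complement = 150

150


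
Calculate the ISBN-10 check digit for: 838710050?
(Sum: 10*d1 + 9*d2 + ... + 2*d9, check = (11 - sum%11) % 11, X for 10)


Weighted sum: 241
241 mod 11 = 10

Check digit: 1


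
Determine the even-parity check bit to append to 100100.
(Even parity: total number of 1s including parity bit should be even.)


Number of 1s in data: 2
Parity bit: 0

0


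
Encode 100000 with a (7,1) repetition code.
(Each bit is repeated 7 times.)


Each bit -> 7 copies

111111100000000000000000000000000000000000


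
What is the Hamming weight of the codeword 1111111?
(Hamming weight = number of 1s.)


Counting 1s in 1111111

7


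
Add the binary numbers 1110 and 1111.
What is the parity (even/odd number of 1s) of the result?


1110 = 14
1111 = 15
Sum = 29 = 11101
1s count = 4

even parity (4 ones in 11101)


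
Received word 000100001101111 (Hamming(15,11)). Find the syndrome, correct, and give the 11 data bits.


Syndrome = 7: error at position 7

Data: 00011101111 (corrected bit 7)


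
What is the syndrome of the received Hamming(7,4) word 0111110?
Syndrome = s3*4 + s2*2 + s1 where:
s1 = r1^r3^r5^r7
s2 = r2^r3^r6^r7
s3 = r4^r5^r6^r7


s1=0, s2=1, s3=1

Syndrome = 6 (error at position 6)


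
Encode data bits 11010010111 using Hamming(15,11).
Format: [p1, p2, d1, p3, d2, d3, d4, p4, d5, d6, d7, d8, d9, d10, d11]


Parity bits: p1=0, p2=1, p3=1, p4=0

011110100010111


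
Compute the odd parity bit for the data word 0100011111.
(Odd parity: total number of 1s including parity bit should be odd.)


Number of 1s in data: 6
Parity bit: 1

1


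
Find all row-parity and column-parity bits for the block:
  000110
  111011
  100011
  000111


Row parities: 0111
Column parities: 011001

Row P: 0111, Col P: 011001, Corner: 1


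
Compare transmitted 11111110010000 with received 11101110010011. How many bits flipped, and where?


XOR: 00010000000011

3 error(s) at position(s): 3, 12, 13


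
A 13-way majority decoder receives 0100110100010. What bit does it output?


Ones: 5 out of 13
Threshold: 7

0 (5/13 voted 1)


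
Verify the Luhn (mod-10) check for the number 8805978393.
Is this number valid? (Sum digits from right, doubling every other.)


Luhn sum = 58
58 mod 10 = 8

Invalid (Luhn sum mod 10 = 8)


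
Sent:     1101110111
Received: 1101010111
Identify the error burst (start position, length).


XOR: 0000100000

Burst at position 4, length 1


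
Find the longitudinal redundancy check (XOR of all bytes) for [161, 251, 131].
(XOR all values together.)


XOR chain: 161 ^ 251 ^ 131 = 217

217


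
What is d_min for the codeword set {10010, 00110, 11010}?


Comparing all pairs, minimum distance: 1
Can detect 0 errors, correct 0 errors

1


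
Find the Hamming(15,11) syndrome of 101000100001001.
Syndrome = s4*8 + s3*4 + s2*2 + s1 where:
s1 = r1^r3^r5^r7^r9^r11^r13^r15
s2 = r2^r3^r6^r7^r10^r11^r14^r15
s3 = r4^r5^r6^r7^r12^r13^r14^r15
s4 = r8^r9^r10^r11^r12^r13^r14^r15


s1=0, s2=1, s3=1, s4=0

Syndrome = 6 (error at position 6)


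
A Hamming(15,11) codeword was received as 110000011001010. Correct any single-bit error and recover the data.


Syndrome = 0: no error detected

Data: 00001001010 (no errors)


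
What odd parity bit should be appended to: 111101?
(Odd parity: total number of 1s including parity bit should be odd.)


Number of 1s in data: 5
Parity bit: 0

0


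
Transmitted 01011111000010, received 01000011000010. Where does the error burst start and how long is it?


XOR: 00011100000000

Burst at position 3, length 3


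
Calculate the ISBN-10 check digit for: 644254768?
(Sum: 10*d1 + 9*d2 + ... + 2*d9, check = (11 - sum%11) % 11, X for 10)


Weighted sum: 254
254 mod 11 = 1

Check digit: X


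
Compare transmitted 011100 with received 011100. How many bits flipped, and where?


XOR: 000000

0 errors (received matches sent)


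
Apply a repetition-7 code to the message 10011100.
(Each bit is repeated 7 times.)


Each bit -> 7 copies

11111110000000000000011111111111111111111100000000000000


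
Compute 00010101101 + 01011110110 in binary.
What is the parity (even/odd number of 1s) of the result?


00010101101 = 173
01011110110 = 758
Sum = 931 = 1110100011
1s count = 6

even parity (6 ones in 1110100011)


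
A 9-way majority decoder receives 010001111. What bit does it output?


Ones: 5 out of 9
Threshold: 5

1 (5/9 voted 1)


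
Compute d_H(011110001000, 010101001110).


XOR: 001011000110
Count of 1s: 5

5


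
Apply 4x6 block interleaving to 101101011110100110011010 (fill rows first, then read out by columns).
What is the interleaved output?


Matrix:
  101101
  011110
  100110
  011010
Read columns: 101001011101111001111000

101001011101111001111000


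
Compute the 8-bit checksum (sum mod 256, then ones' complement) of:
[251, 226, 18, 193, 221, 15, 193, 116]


Sum = 1233 mod 256 = 209
Complement = 46

46


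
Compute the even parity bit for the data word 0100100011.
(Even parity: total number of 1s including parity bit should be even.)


Number of 1s in data: 4
Parity bit: 0

0


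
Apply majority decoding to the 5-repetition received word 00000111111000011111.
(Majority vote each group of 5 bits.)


Groups: 00000, 11111, 10000, 11111
Majority votes: 0101

0101


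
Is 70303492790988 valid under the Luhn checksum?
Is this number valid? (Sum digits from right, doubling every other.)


Luhn sum = 70
70 mod 10 = 0

Valid (Luhn sum mod 10 = 0)


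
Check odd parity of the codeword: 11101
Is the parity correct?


Number of 1s: 4

No, parity error (4 ones)


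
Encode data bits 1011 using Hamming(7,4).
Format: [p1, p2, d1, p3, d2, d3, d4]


Parity bits: p1=0, p2=1, p3=0

0110011


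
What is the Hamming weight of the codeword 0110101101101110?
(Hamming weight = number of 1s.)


Counting 1s in 0110101101101110

10


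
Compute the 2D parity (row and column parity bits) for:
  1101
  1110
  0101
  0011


Row parities: 1100
Column parities: 0101

Row P: 1100, Col P: 0101, Corner: 0


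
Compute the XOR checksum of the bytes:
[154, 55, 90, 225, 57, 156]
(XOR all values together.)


XOR chain: 154 ^ 55 ^ 90 ^ 225 ^ 57 ^ 156 = 179

179


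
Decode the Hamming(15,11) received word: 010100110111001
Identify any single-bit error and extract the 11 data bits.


Syndrome = 11: error at position 11

Data: 00010101001 (corrected bit 11)


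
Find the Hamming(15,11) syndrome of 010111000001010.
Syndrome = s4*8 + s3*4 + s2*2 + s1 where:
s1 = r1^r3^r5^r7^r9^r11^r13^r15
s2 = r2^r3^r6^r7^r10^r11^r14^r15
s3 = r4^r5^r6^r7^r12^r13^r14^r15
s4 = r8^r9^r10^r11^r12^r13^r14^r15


s1=1, s2=1, s3=1, s4=0

Syndrome = 7 (error at position 7)


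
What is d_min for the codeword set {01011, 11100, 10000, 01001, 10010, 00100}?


Comparing all pairs, minimum distance: 1
Can detect 0 errors, correct 0 errors

1


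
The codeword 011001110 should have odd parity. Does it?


Number of 1s: 5

Yes, parity is correct (5 ones)


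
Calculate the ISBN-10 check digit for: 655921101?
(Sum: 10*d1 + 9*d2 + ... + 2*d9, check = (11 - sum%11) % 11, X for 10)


Weighted sum: 231
231 mod 11 = 0

Check digit: 0


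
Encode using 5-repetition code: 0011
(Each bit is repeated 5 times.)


Each bit -> 5 copies

00000000001111111111


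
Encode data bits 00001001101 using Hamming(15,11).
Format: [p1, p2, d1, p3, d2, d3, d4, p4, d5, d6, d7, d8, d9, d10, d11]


Parity bits: p1=1, p2=1, p3=1, p4=0

110100001001101


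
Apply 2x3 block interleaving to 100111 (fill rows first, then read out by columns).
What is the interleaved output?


Matrix:
  100
  111
Read columns: 110101

110101


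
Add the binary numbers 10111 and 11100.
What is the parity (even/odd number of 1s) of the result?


10111 = 23
11100 = 28
Sum = 51 = 110011
1s count = 4

even parity (4 ones in 110011)


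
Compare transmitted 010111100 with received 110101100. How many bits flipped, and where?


XOR: 100010000

2 error(s) at position(s): 0, 4


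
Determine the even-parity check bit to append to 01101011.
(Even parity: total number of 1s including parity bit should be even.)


Number of 1s in data: 5
Parity bit: 1

1


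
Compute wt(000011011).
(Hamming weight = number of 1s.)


Counting 1s in 000011011

4


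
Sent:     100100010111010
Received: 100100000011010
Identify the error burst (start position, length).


XOR: 000000010100000

Burst at position 7, length 3


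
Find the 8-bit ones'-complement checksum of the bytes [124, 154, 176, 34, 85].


Sum = 573 mod 256 = 61
Complement = 194

194


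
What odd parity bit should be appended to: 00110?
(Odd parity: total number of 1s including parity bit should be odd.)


Number of 1s in data: 2
Parity bit: 1

1


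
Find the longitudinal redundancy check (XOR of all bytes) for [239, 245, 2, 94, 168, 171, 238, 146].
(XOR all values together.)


XOR chain: 239 ^ 245 ^ 2 ^ 94 ^ 168 ^ 171 ^ 238 ^ 146 = 57

57


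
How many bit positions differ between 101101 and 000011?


XOR: 101110
Count of 1s: 4

4


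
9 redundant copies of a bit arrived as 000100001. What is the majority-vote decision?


Ones: 2 out of 9
Threshold: 5

0 (2/9 voted 1)


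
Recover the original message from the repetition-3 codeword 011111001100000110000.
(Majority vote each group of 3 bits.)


Groups: 011, 111, 001, 100, 000, 110, 000
Majority votes: 1100010

1100010


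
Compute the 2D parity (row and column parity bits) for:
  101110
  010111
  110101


Row parities: 000
Column parities: 001100

Row P: 000, Col P: 001100, Corner: 0


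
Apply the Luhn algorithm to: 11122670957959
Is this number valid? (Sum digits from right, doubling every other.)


Luhn sum = 60
60 mod 10 = 0

Valid (Luhn sum mod 10 = 0)


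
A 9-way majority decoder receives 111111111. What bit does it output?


Ones: 9 out of 9
Threshold: 5

1 (9/9 voted 1)


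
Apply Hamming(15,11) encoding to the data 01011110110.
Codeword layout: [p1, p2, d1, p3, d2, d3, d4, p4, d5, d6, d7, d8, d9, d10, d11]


Parity bits: p1=1, p2=0, p3=0, p4=1

100010111110110


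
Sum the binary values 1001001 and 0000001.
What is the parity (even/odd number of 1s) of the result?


1001001 = 73
0000001 = 1
Sum = 74 = 1001010
1s count = 3

odd parity (3 ones in 1001010)


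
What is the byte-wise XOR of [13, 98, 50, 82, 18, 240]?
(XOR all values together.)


XOR chain: 13 ^ 98 ^ 50 ^ 82 ^ 18 ^ 240 = 237

237


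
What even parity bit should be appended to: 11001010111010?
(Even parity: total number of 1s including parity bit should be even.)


Number of 1s in data: 8
Parity bit: 0

0


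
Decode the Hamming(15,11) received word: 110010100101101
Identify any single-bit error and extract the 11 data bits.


Syndrome = 5: error at position 5

Data: 00010101101 (corrected bit 5)


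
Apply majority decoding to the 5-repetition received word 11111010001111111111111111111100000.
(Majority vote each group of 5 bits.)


Groups: 11111, 01000, 11111, 11111, 11111, 11111, 00000
Majority votes: 1011110

1011110


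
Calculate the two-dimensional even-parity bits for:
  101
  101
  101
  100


Row parities: 0001
Column parities: 001

Row P: 0001, Col P: 001, Corner: 1


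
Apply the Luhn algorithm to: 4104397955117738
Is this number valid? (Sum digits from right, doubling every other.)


Luhn sum = 77
77 mod 10 = 7

Invalid (Luhn sum mod 10 = 7)


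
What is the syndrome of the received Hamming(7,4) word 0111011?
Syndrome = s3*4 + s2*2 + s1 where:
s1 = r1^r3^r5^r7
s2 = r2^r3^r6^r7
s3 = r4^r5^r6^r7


s1=0, s2=0, s3=1

Syndrome = 4 (error at position 4)


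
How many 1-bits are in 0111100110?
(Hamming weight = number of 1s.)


Counting 1s in 0111100110

6
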